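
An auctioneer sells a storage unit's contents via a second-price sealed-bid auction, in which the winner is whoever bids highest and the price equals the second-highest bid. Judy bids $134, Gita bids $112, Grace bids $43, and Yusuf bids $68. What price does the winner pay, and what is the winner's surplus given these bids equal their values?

Price $112; surplus $22.

Bids in descending order: Judy $134, then Gita $112, then Yusuf $68, then Grace $43.
Judy is the highest bidder, so Judy wins.
Under the second-price rule, the price is the second-highest bid: $112.
Surplus = $134 − $112 = $22.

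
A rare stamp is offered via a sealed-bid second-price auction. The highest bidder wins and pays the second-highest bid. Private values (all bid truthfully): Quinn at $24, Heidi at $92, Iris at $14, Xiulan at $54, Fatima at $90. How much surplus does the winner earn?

Winner's surplus: $2.

Sorted high to low: Heidi $92, then Fatima $90, then Xiulan $54, then Quinn $24, then Iris $14.
Heidi wins with the top bid and pays the second-highest, $90.
Surplus = $92 − $90 = $2.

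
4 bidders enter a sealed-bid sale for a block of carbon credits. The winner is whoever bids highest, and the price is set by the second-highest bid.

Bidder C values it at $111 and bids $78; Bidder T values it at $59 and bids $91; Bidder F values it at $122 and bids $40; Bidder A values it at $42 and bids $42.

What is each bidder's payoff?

Payoffs: Bidder C $0, Bidder T -$19, Bidder F $0, Bidder A $0.

Bids in descending order: Bidder T $91 > Bidder C $78 > Bidder A $42 > Bidder F $40.
Bidder T has the top bid and wins; the price is the second-highest bid, $78.
Bidder T's payoff = $59 − $78 = -$19. All other bidders lose, so their payoff is 0.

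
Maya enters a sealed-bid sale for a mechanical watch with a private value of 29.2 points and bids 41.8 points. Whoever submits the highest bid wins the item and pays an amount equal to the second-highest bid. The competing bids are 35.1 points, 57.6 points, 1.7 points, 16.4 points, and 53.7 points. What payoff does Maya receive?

Highest competing bid: 57.6 points.
Maya's bid 41.8 points is not the highest, so Maya loses, pays nothing, and earns zero payoff.

Maya's payoff: 0.0 points.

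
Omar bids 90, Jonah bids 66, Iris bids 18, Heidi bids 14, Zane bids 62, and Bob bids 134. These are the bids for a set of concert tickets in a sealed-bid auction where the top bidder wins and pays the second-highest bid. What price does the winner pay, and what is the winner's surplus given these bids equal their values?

Ordered from highest: Bob 134, then Omar 90, then Jonah 66, then Zane 62, then Iris 18, then Heidi 14.
Bob is the highest bidder, so Bob wins.
Under the second-price rule, the price is the second-highest bid: 90.
Surplus = 134 − 90 = 44.

The winner pays 90 for a surplus of 44.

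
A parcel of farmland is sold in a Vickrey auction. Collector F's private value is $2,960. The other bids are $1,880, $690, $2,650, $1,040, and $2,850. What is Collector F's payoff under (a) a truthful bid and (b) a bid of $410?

Truthful: $110; alternative: $0.

The highest competing bid is $2,850.
Bidding truthfully at $2,960: Collector F has the top bid, wins, and pays the second-highest bid $2,850. Payoff = $2,960 − $2,850 = $110.
Bidding $410: the top bid is $2,850 (a rival), so Collector F loses. Payoff = $0.
Deviating from a truthful bid can only lose payoff in a second-price auction — never gain.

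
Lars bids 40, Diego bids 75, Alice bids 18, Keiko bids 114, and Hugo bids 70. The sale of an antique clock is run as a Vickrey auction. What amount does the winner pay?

Sorted high to low: Keiko 114, then Diego 75, then Hugo 70, then Lars 40, then Alice 18.
Keiko has the highest bid, so Keiko wins.
The second-highest bid is 75, so that is what Keiko pays.

The winner pays 75.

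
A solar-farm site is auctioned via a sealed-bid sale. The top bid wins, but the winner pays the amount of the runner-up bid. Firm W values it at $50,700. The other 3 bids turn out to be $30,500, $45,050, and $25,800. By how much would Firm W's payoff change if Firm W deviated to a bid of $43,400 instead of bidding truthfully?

Payoff change: -$5,650.

The highest competing bid is $45,050.
Bidding truthfully at $50,700: Firm W has the top bid, wins, and pays the second-highest bid $45,050. Payoff = $50,700 − $45,050 = $5,650.
Bidding $43,400: the top bid is $45,050 (a rival), so Firm W loses. Payoff = $0.
Change = $0 − $5,650 = -$5,650.
Deviating from a truthful bid can only lose payoff in a second-price auction — never gain.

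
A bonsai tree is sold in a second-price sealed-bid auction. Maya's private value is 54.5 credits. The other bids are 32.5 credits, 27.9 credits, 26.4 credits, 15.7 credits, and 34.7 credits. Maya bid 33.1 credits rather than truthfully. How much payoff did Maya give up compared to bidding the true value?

Regret: 19.8 credits.

The highest competing bid is 34.7 credits.
Bidding truthfully at 54.5 credits: Maya has the top bid, wins, and pays the second-highest bid 34.7 credits. Payoff = 54.5 credits − 34.7 credits = 19.8 credits.
Bidding 33.1 credits: the top bid is 34.7 credits (a rival), so Maya loses. Payoff = 0.0 credits.
Regret = truthful payoff − actual payoff = 19.8 credits − 0.0 credits = 19.8 credits.
This is the dominant-strategy logic: truthful bidding weakly beats any alternative.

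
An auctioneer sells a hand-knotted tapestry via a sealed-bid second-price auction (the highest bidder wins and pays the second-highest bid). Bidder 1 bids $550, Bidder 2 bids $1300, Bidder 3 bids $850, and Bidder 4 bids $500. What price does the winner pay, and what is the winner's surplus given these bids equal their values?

Bids in descending order: Bidder 2 $1300; Bidder 3 $850; Bidder 1 $550; Bidder 4 $500.
Bidder 2 is the highest bidder, so Bidder 2 wins.
Under the second-price rule, the price is the second-highest bid: $850.
Surplus = $1300 − $850 = $450.

Price $850; surplus $450.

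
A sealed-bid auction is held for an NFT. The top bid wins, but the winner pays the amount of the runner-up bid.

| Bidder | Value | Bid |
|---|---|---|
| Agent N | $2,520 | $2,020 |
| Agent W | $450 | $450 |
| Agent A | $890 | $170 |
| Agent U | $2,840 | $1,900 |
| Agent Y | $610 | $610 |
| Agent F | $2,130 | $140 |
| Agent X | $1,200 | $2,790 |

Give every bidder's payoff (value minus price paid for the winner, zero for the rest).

Ranking the bids: Agent X $2,790; Agent N $2,020; Agent U $1,900; Agent Y $610; Agent W $450; Agent A $170; Agent F $140.
Agent X has the top bid and wins; the price is the second-highest bid, $2,020.
Agent X's payoff = $1,200 − $2,020 = -$820. All other bidders lose, so their payoff is 0.

Payoffs: Agent N $0, Agent W $0, Agent A $0, Agent U $0, Agent Y $0, Agent F $0, Agent X -$820.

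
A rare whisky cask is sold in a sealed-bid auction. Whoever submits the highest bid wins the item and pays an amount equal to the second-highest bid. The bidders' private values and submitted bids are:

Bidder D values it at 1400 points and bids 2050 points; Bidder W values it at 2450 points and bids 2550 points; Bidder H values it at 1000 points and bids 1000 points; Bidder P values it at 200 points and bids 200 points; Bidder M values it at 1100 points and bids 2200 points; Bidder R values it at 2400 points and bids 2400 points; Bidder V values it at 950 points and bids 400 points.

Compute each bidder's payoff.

Payoffs: Bidder D 0 points, Bidder W 50 points, Bidder H 0 points, Bidder P 0 points, Bidder M 0 points, Bidder R 0 points, Bidder V 0 points.

Ranking the bids: Bidder W 2550 points > Bidder R 2400 points > Bidder M 2200 points > Bidder D 2050 points > Bidder H 1000 points > Bidder V 400 points > Bidder P 200 points.
Bidder W has the top bid and wins; the price is the second-highest bid, 2400 points.
Bidder W's payoff = 2450 points − 2400 points = 50 points. All other bidders lose, so their payoff is 0.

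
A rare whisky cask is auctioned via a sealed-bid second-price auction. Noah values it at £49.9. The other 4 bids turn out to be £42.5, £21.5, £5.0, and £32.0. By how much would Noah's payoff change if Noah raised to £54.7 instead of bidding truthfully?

£0.0

The highest competing bid is £42.5.
Bidding truthfully at £49.9: Noah has the top bid, wins, and pays the second-highest bid £42.5. Payoff = £49.9 − £42.5 = £7.4.
Bidding £54.7: Noah has the top bid, wins, and pays the second-highest bid £42.5. Payoff = £49.9 − £42.5 = £7.4.
Change = £7.4 − £7.4 = £0.0.
The bid only affects whether you win, not the price — here both bids land on the same side of the top rival bid, so the deviation is payoff-neutral.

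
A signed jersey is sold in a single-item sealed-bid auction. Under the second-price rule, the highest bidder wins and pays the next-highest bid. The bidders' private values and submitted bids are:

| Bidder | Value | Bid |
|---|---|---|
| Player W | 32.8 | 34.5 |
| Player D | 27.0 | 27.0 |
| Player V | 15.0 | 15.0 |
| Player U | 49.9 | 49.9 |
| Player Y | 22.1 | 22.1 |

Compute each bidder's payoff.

Ordered from highest: Player U 49.9; Player W 34.5; Player D 27.0; Player Y 22.1; Player V 15.0.
Player U has the top bid and wins; the price is the second-highest bid, 34.5.
Player U's payoff = 49.9 − 34.5 = 15.4. All other bidders lose, so their payoff is 0.

Payoffs: Player W 0.0, Player D 0.0, Player V 0.0, Player U 15.4, Player Y 0.0.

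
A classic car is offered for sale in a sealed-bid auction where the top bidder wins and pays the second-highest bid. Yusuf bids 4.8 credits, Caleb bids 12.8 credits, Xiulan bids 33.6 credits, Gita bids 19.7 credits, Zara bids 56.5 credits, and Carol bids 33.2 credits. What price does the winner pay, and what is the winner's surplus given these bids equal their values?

The winner pays 33.6 credits for a surplus of 22.9 credits.

Ranking the bids: Zara 56.5 credits, then Xiulan 33.6 credits, then Carol 33.2 credits, then Gita 19.7 credits, then Caleb 12.8 credits, then Yusuf 4.8 credits.
Zara is the highest bidder, so Zara wins.
Under the second-price rule, the price is the second-highest bid: 33.6 credits.
Surplus = 56.5 credits − 33.6 credits = 22.9 credits.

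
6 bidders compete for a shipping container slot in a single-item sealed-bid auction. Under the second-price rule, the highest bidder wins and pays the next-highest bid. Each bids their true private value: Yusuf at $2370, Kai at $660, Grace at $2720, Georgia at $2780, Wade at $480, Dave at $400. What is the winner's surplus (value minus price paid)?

Sorted high to low: Georgia $2780 > Grace $2720 > Yusuf $2370 > Kai $660 > Wade $480 > Dave $400.
Georgia wins with the top bid and pays the second-highest, $2720.
Surplus = $2780 − $2720 = $60.

Winner's surplus: $60.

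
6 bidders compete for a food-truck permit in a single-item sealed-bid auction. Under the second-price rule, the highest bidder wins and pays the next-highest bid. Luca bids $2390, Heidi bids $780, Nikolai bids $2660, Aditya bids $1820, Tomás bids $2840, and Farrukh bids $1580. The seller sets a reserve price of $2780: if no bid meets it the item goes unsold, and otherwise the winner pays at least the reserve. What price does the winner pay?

Bids in descending order: Tomás $2840, then Nikolai $2660, then Luca $2390, then Aditya $1820, then Farrukh $1580, then Heidi $780.
Tomás has the highest bid, so Tomás wins.
The second-highest bid is $2660, but the reserve $2780 is higher, so the price is the reserve.

Price paid: $2780.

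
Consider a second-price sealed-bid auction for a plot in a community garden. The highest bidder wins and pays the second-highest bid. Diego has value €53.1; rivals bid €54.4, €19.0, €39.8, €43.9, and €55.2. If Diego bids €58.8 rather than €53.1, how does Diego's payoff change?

The highest competing bid is €55.2.
Bidding truthfully at €53.1: the top bid is €55.2 (a rival), so Diego loses. Payoff = €0.0.
Bidding €58.8: Diego has the top bid, wins, and pays the second-highest bid €55.2. Payoff = €53.1 − €55.2 = -€2.1.
Change = -€2.1 − €0.0 = -€2.1.

Change in payoff: -€2.1.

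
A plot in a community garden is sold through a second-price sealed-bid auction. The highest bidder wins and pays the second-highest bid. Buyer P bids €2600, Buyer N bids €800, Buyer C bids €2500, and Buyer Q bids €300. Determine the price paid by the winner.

Bids in descending order: Buyer P €2600; Buyer C €2500; Buyer N €800; Buyer Q €300.
Buyer P has the highest bid, so Buyer P wins.
The second-highest bid is €2500, so that is what Buyer P pays.

€2500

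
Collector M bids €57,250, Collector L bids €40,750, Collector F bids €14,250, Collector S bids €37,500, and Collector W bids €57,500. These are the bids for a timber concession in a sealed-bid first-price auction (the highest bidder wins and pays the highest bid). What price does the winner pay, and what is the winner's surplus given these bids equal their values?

The winner pays €57,500 for a surplus of €0.

Ordered from highest: Collector W €57,500; Collector M €57,250; Collector L €40,750; Collector S €37,500; Collector F €14,250.
Collector W is the highest bidder, so Collector W wins.
Under the first-price rule, the price is the highest bid: €57,500.
Surplus = €57,500 − €57,500 = €0.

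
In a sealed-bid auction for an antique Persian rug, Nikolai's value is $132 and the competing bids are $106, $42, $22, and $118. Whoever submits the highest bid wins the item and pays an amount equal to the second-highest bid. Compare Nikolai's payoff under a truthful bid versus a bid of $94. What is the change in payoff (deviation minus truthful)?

-$14

The highest competing bid is $118.
Bidding truthfully at $132: Nikolai has the top bid, wins, and pays the second-highest bid $118. Payoff = $132 − $118 = $14.
Bidding $94: the top bid is $118 (a rival), so Nikolai loses. Payoff = $0.
Change = $0 − $14 = -$14.
Deviating from a truthful bid can only lose payoff in a second-price auction — never gain.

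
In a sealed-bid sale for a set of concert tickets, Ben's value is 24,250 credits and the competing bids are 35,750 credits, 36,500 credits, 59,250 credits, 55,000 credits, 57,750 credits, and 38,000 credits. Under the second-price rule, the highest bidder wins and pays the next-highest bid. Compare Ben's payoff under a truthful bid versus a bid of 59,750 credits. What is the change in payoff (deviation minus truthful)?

-35,000 credits

The highest competing bid is 59,250 credits.
Bidding truthfully at 24,250 credits: the top bid is 59,250 credits (a rival), so Ben loses. Payoff = 0 credits.
Bidding 59,750 credits: Ben has the top bid, wins, and pays the second-highest bid 59,250 credits. Payoff = 24,250 credits − 59,250 credits = -35,000 credits.
Change = -35,000 credits − 0 credits = -35,000 credits.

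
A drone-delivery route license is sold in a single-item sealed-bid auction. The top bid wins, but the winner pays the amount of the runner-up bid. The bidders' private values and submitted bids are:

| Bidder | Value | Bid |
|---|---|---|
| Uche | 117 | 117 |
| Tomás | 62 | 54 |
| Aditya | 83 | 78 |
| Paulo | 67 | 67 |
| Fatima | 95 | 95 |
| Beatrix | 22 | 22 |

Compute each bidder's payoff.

Payoffs: Uche 22, Tomás 0, Aditya 0, Paulo 0, Fatima 0, Beatrix 0.

Ranking the bids: Uche 117 > Fatima 95 > Aditya 78 > Paulo 67 > Tomás 54 > Beatrix 22.
Uche has the top bid and wins; the price is the second-highest bid, 95.
Uche's payoff = 117 − 95 = 22. All other bidders lose, so their payoff is 0.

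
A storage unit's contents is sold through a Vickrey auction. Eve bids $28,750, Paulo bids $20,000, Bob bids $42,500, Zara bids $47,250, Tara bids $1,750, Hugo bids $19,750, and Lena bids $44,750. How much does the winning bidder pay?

Sorted high to low: Zara $47,250; Lena $44,750; Bob $42,500; Eve $28,750; Paulo $20,000; Hugo $19,750; Tara $1,750.
Zara has the highest bid, so Zara wins.
The second-highest bid is $44,750, so that is what Zara pays.

$44,750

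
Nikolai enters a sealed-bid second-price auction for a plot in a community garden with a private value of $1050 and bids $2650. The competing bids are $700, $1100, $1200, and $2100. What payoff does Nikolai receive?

Highest competing bid: $2100.
Nikolai's bid $2650 is the highest overall, so Nikolai wins and pays the second-highest bid, $2100.
Payoff = value − price = $1050 − $2100 = -$1050.

Nikolai's payoff: -$1050.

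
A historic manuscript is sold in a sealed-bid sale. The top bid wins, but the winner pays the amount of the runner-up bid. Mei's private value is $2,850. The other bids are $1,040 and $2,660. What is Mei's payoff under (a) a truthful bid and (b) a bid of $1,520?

(a) $190  (b) $0

The highest competing bid is $2,660.
Bidding truthfully at $2,850: Mei has the top bid, wins, and pays the second-highest bid $2,660. Payoff = $2,850 − $2,660 = $190.
Bidding $1,520: the top bid is $2,660 (a rival), so Mei loses. Payoff = $0.
Deviating from a truthful bid can only lose payoff in a second-price auction — never gain.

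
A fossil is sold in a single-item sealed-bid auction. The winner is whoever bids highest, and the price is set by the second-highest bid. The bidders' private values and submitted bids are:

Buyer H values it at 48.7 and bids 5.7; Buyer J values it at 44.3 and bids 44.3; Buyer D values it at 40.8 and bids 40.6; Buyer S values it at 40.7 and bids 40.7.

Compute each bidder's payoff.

Bids in descending order: Buyer J 44.3; Buyer S 40.7; Buyer D 40.6; Buyer H 5.7.
Buyer J has the top bid and wins; the price is the second-highest bid, 40.7.
Buyer J's payoff = 44.3 − 40.7 = 3.6. All other bidders lose, so their payoff is 0.

Payoffs: Buyer H 0.0, Buyer J 3.6, Buyer D 0.0, Buyer S 0.0.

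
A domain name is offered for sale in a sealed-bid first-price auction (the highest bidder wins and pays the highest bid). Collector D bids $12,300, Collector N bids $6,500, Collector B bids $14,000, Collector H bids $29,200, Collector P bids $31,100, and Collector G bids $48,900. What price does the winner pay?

Price paid: $48,900.

Bids in descending order: Collector G $48,900; Collector P $31,100; Collector H $29,200; Collector B $14,000; Collector D $12,300; Collector N $6,500.
Collector G is the highest bidder, so Collector G wins.
Under the first-price rule, the price is the highest bid: $48,900.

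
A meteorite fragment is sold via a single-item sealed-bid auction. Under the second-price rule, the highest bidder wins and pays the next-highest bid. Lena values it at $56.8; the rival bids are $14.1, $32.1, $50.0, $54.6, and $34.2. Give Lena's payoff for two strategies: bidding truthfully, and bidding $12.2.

The highest competing bid is $54.6.
Bidding truthfully at $56.8: Lena has the top bid, wins, and pays the second-highest bid $54.6. Payoff = $56.8 − $54.6 = $2.2.
Bidding $12.2: the top bid is $54.6 (a rival), so Lena loses. Payoff = $0.0.

Truthful: $2.2; alternative: $0.0.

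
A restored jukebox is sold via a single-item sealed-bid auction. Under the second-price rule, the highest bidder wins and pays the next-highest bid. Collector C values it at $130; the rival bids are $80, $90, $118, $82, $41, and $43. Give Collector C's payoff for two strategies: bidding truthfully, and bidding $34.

The highest competing bid is $118.
Bidding truthfully at $130: Collector C has the top bid, wins, and pays the second-highest bid $118. Payoff = $130 − $118 = $12.
Bidding $34: the top bid is $118 (a rival), so Collector C loses. Payoff = $0.

Truthful: $12; alternative: $0.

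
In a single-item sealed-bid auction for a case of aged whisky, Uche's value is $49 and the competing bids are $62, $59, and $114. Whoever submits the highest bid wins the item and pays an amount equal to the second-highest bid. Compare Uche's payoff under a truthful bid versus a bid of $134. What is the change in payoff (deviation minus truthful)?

The highest competing bid is $114.
Bidding truthfully at $49: the top bid is $114 (a rival), so Uche loses. Payoff = $0.
Bidding $134: Uche has the top bid, wins, and pays the second-highest bid $114. Payoff = $49 − $114 = -$65.
Change = -$65 − $0 = -$65.

Change in payoff: -$65.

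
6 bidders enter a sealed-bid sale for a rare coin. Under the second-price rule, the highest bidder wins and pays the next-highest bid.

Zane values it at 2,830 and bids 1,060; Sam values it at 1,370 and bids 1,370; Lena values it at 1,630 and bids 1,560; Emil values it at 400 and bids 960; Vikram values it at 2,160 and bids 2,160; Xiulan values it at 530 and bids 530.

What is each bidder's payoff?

Bids in descending order: Vikram 2,160, then Lena 1,560, then Sam 1,370, then Zane 1,060, then Emil 960, then Xiulan 530.
Vikram has the top bid and wins; the price is the second-highest bid, 1,560.
Vikram's payoff = 2,160 − 1,560 = 600. All other bidders lose, so their payoff is 0.

Zane 0, Sam 0, Lena 0, Emil 0, Vikram 600, Xiulan 0.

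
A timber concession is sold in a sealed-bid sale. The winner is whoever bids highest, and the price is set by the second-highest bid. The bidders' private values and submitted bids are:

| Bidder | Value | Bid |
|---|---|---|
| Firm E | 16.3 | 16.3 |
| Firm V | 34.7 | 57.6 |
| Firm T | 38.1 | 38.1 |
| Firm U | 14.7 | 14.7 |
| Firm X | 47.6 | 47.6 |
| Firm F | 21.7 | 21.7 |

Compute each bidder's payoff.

Bids in descending order: Firm V 57.6, then Firm X 47.6, then Firm T 38.1, then Firm F 21.7, then Firm E 16.3, then Firm U 14.7.
Firm V has the top bid and wins; the price is the second-highest bid, 47.6.
Firm V's payoff = 34.7 − 47.6 = -12.9. All other bidders lose, so their payoff is 0.

Payoffs: Firm E 0.0, Firm V -12.9, Firm T 0.0, Firm U 0.0, Firm X 0.0, Firm F 0.0.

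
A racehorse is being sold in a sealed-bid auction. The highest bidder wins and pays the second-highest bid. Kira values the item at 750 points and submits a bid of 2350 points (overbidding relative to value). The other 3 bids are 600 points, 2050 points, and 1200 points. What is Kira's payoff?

Kira's payoff: -1300 points.

Highest competing bid: 2050 points.
Kira's bid 2350 points is the highest overall, so Kira wins and pays the second-highest bid, 2050 points.
Payoff = value − price = 750 points − 2050 points = -1300 points.
Overbidding won the item at a price above value — truthful bidding would have avoided this loss.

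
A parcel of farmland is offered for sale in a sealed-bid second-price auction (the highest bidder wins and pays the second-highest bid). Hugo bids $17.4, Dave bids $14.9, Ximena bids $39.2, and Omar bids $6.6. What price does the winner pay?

Price paid: $17.4.

Bids in descending order: Ximena $39.2; Hugo $17.4; Dave $14.9; Omar $6.6.
Ximena is the highest bidder, so Ximena wins.
Under the second-price rule, the price is the second-highest bid: $17.4.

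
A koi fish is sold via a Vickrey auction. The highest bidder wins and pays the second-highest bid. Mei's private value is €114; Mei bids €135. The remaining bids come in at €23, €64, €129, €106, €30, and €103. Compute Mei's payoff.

Highest competing bid: €129.
Mei's bid €135 is the highest overall, so Mei wins and pays the second-highest bid, €129.
Payoff = value − price = €114 − €129 = -€15.
Overbidding won the item at a price above value — truthful bidding would have avoided this loss.

-€15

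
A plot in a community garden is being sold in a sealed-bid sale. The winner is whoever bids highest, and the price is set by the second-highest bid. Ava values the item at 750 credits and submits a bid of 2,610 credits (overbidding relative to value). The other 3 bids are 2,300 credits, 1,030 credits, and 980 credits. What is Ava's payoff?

Ava's payoff: -1,550 credits.

Highest competing bid: 2,300 credits.
Ava's bid 2,610 credits is the highest overall, so Ava wins and pays the second-highest bid, 2,300 credits.
Payoff = value − price = 750 credits − 2,300 credits = -1,550 credits.
Overbidding won the item at a price above value — truthful bidding would have avoided this loss.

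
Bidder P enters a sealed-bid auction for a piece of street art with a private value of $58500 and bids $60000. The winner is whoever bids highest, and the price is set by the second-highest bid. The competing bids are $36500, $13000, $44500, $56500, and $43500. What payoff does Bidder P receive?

Highest competing bid: $56500.
Bidder P's bid $60000 is the highest overall, so Bidder P wins and pays the second-highest bid, $56500.
Payoff = value − price = $58500 − $56500 = $2000.

Payoff = $2000.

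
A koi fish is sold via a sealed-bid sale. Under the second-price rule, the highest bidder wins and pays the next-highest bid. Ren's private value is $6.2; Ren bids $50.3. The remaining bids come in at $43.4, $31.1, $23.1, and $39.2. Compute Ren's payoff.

Highest competing bid: $43.4.
Ren's bid $50.3 is the highest overall, so Ren wins and pays the second-highest bid, $43.4.
Payoff = value − price = $6.2 − $43.4 = -$37.2.
Overbidding won the item at a price above value — truthful bidding would have avoided this loss.

Ren's payoff: -$37.2.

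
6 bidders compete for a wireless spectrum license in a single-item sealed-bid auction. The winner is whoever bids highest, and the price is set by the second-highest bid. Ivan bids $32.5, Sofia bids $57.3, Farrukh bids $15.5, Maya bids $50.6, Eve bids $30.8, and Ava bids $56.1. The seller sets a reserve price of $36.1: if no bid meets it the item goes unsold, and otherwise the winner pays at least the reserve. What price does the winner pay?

Ranking the bids: Sofia $57.3; Ava $56.1; Maya $50.6; Ivan $32.5; Eve $30.8; Farrukh $15.5.
Sofia has the highest bid, so Sofia wins.
The second-highest bid is $56.1, which exceeds the reserve, so that sets the price.

The winner pays $56.1.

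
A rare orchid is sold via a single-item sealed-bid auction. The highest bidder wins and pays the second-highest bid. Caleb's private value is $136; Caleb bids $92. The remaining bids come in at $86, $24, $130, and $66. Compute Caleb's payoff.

Highest competing bid: $130.
Caleb's bid $92 is not the highest, so Caleb loses, pays nothing, and earns zero payoff.

Caleb's payoff: $0.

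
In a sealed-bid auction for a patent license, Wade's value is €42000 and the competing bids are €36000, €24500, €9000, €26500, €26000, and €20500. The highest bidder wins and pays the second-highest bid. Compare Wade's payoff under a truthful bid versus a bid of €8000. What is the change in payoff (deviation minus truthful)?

The highest competing bid is €36000.
Bidding truthfully at €42000: Wade has the top bid, wins, and pays the second-highest bid €36000. Payoff = €42000 − €36000 = €6000.
Bidding €8000: the top bid is €36000 (a rival), so Wade loses. Payoff = €0.
Change = €0 − €6000 = -€6000.

Payoff change: -€6000.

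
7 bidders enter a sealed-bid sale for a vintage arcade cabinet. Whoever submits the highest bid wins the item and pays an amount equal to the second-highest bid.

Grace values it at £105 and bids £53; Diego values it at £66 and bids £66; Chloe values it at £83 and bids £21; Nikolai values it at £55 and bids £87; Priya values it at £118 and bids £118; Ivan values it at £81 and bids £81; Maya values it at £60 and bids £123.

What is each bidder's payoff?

Ordered from highest: Maya £123; Priya £118; Nikolai £87; Ivan £81; Diego £66; Grace £53; Chloe £21.
Maya has the top bid and wins; the price is the second-highest bid, £118.
Maya's payoff = £60 − £118 = -£58. All other bidders lose, so their payoff is 0.

Payoffs: Grace £0, Diego £0, Chloe £0, Nikolai £0, Priya £0, Ivan £0, Maya -£58.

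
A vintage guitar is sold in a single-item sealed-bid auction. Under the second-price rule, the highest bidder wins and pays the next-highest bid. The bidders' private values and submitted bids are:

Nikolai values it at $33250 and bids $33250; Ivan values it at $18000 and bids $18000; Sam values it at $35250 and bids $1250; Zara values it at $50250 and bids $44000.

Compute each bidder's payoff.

Ranking the bids: Zara $44000; Nikolai $33250; Ivan $18000; Sam $1250.
Zara has the top bid and wins; the price is the second-highest bid, $33250.
Zara's payoff = $50250 − $33250 = $17000. All other bidders lose, so their payoff is 0.

Payoffs: Nikolai $0, Ivan $0, Sam $0, Zara $17000.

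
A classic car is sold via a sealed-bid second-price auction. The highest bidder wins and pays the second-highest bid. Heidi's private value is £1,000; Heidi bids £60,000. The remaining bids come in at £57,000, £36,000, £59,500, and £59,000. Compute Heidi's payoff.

Highest competing bid: £59,500.
Heidi's bid £60,000 is the highest overall, so Heidi wins and pays the second-highest bid, £59,500.
Payoff = value − price = £1,000 − £59,500 = -£58,500.
Overbidding won the item at a price above value — truthful bidding would have avoided this loss.

-£58,500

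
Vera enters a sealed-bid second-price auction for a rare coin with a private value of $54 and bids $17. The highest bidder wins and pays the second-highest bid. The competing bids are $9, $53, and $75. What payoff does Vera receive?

Highest competing bid: $75.
Vera's bid $17 is not the highest, so Vera loses, pays nothing, and earns zero payoff.

Payoff = $0.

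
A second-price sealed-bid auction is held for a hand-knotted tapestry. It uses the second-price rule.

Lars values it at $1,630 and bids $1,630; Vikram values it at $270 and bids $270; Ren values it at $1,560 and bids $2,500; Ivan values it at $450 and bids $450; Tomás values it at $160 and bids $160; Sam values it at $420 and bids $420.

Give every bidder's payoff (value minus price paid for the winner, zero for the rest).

Ordered from highest: Ren $2,500 > Lars $1,630 > Ivan $450 > Sam $420 > Vikram $270 > Tomás $160.
Ren has the top bid and wins; the price is the second-highest bid, $1,630.
Ren's payoff = $1,560 − $1,630 = -$70. All other bidders lose, so their payoff is 0.

Payoffs: Lars $0, Vikram $0, Ren -$70, Ivan $0, Tomás $0, Sam $0.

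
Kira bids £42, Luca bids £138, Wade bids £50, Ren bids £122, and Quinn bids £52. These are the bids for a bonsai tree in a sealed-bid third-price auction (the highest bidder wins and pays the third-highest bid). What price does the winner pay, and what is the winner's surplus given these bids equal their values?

Bids in descending order: Luca £138; Ren £122; Quinn £52; Wade £50; Kira £42.
Luca is the highest bidder, so Luca wins.
Under the third-price rule, the price is the third-highest bid: £52.
Surplus = £138 − £52 = £86.

Price £52; surplus £86.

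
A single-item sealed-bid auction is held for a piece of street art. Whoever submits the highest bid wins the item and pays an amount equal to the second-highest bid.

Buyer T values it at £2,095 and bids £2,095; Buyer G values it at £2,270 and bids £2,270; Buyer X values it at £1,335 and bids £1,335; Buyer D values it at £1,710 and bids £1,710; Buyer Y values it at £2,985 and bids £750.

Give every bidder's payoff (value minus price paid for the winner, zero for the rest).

Bids in descending order: Buyer G £2,270 > Buyer T £2,095 > Buyer D £1,710 > Buyer X £1,335 > Buyer Y £750.
Buyer G has the top bid and wins; the price is the second-highest bid, £2,095.
Buyer G's payoff = £2,270 − £2,095 = £175. All other bidders lose, so their payoff is 0.

Buyer T £0, Buyer G £175, Buyer X £0, Buyer D £0, Buyer Y £0.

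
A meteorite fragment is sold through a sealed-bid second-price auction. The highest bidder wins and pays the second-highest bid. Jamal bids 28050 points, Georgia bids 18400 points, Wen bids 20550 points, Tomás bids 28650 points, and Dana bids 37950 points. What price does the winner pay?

The winner pays 28650 points.

Bids in descending order: Dana 37950 points, then Tomás 28650 points, then Jamal 28050 points, then Wen 20550 points, then Georgia 18400 points.
Dana has the highest bid, so Dana wins.
The second-highest bid is 28650 points, so that is what Dana pays.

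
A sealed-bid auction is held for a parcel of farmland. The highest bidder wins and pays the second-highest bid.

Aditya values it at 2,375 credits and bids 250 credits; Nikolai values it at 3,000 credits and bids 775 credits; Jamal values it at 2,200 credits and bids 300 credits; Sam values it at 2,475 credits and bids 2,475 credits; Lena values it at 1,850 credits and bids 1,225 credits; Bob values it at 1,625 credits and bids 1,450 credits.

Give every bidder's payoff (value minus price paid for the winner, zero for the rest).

Ranking the bids: Sam 2,475 credits; Bob 1,450 credits; Lena 1,225 credits; Nikolai 775 credits; Jamal 300 credits; Aditya 250 credits.
Sam has the top bid and wins; the price is the second-highest bid, 1,450 credits.
Sam's payoff = 2,475 credits − 1,450 credits = 1,025 credits. All other bidders lose, so their payoff is 0.

Aditya 0 credits, Nikolai 0 credits, Jamal 0 credits, Sam 1,025 credits, Lena 0 credits, Bob 0 credits.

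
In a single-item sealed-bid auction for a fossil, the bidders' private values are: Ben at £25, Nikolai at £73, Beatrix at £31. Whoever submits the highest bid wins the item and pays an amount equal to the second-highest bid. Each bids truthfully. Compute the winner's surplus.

Ordered from highest: Nikolai £73 > Beatrix £31 > Ben £25.
Nikolai wins with the top bid and pays the second-highest, £31.
Surplus = £73 − £31 = £42.

Winner's surplus: £42.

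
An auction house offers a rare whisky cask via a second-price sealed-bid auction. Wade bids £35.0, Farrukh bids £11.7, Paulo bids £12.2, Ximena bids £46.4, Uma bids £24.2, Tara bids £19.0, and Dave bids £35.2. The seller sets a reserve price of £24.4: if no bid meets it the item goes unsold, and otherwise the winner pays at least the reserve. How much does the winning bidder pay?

Ordered from highest: Ximena £46.4, then Dave £35.2, then Wade £35.0, then Uma £24.2, then Tara £19.0, then Paulo £12.2, then Farrukh £11.7.
Ximena has the highest bid, so Ximena wins.
The second-highest bid is £35.2, which exceeds the reserve, so that sets the price.

£35.2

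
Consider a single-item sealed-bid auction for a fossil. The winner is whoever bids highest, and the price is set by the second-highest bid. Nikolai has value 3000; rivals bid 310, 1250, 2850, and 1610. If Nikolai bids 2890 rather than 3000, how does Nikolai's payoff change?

Change in payoff: 0.

The highest competing bid is 2850.
Bidding truthfully at 3000: Nikolai has the top bid, wins, and pays the second-highest bid 2850. Payoff = 3000 − 2850 = 150.
Bidding 2890: Nikolai has the top bid, wins, and pays the second-highest bid 2850. Payoff = 3000 − 2850 = 150.
Change = 150 − 150 = 0.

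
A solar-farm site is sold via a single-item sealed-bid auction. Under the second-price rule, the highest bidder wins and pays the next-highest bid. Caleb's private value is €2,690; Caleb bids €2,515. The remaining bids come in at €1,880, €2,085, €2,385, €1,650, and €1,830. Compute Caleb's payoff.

Payoff = €305.

Highest competing bid: €2,385.
Caleb's bid €2,515 is the highest overall, so Caleb wins and pays the second-highest bid, €2,385.
Payoff = value − price = €2,690 − €2,385 = €305.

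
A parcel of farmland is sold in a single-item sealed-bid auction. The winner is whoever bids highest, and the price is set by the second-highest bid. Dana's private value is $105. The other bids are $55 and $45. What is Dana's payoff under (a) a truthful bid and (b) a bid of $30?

The highest competing bid is $55.
Bidding truthfully at $105: Dana has the top bid, wins, and pays the second-highest bid $55. Payoff = $105 − $55 = $50.
Bidding $30: the top bid is $55 (a rival), so Dana loses. Payoff = $0.
This is the dominant-strategy logic: truthful bidding weakly beats any alternative.

(a) $50  (b) $0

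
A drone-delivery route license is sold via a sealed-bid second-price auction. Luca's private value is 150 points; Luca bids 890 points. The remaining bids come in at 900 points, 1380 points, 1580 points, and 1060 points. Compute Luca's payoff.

Highest competing bid: 1580 points.
Luca's bid 890 points is not the highest, so Luca loses, pays nothing, and earns zero payoff.

Luca's payoff: 0 points.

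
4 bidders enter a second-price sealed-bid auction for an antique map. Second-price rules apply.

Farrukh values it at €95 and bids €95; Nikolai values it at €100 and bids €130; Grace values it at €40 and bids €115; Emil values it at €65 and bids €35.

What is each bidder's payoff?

Payoffs: Farrukh €0, Nikolai -€15, Grace €0, Emil €0.

Sorted high to low: Nikolai €130 > Grace €115 > Farrukh €95 > Emil €35.
Nikolai has the top bid and wins; the price is the second-highest bid, €115.
Nikolai's payoff = €100 − €115 = -€15. All other bidders lose, so their payoff is 0.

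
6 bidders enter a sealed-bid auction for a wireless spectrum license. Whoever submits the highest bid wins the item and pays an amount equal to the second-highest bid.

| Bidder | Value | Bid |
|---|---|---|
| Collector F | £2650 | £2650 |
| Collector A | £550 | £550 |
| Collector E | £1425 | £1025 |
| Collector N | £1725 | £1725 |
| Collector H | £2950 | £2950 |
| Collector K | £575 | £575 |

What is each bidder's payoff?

Payoffs: Collector F £0, Collector A £0, Collector E £0, Collector N £0, Collector H £300, Collector K £0.

Ranking the bids: Collector H £2950; Collector F £2650; Collector N £1725; Collector E £1025; Collector K £575; Collector A £550.
Collector H has the top bid and wins; the price is the second-highest bid, £2650.
Collector H's payoff = £2950 − £2650 = £300. All other bidders lose, so their payoff is 0.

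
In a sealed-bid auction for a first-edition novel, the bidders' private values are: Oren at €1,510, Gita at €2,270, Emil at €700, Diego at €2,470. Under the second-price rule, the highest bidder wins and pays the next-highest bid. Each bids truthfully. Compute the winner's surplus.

Winner's surplus: €200.

Sorted high to low: Diego €2,470; Gita €2,270; Oren €1,510; Emil €700.
Diego wins with the top bid and pays the second-highest, €2,270.
Surplus = €2,470 − €2,270 = €200.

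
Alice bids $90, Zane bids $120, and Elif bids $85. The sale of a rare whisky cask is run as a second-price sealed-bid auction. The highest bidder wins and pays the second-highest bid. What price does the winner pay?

$90

Sorted high to low: Zane $120; Alice $90; Elif $85.
Zane has the highest bid, so Zane wins.
The second-highest bid is $90, so that is what Zane pays.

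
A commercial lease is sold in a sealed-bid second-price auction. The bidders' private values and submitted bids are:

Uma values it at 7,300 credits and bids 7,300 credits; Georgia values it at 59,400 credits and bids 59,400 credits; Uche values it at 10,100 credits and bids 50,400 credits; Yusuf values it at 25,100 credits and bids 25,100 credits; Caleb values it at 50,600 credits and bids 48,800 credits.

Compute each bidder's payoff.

Payoffs: Uma 0 credits, Georgia 9,000 credits, Uche 0 credits, Yusuf 0 credits, Caleb 0 credits.

Bids in descending order: Georgia 59,400 credits > Uche 50,400 credits > Caleb 48,800 credits > Yusuf 25,100 credits > Uma 7,300 credits.
Georgia has the top bid and wins; the price is the second-highest bid, 50,400 credits.
Georgia's payoff = 59,400 credits − 50,400 credits = 9,000 credits. All other bidders lose, so their payoff is 0.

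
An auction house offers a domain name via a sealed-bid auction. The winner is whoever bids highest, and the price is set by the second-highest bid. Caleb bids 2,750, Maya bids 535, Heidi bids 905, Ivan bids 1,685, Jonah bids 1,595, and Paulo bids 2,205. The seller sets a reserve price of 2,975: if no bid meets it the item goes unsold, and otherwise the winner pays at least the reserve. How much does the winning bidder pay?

unsold

Sorted high to low: Caleb 2,750; Paulo 2,205; Ivan 1,685; Jonah 1,595; Heidi 905; Maya 535.
The top bid 2,750 is below the reserve 2,975, so the item goes unsold and nothing is paid.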